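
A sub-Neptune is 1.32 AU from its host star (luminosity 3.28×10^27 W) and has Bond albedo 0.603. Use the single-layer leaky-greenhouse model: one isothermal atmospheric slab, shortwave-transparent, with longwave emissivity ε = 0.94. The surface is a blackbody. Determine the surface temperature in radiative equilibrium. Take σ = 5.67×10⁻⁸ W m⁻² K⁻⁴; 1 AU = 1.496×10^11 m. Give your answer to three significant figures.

386 K

Orbital distance: d = 1.32 AU = 1.975×10^11 m.
Flux at the orbit: S = L/(4πd²) = 3.28×10^27/(4π·(1.97×10^11)²) = 6693 W m⁻².
At the top of the atmosphere, σT_e⁴ = S(1−α)/4 = 664.3 W m⁻², giving T_e = 329.0 K.
The surface balance (absorbed SW + ε·downward IR = σT_s⁴) with T_a⁴ = T_s⁴/2 reduces to T_s = T_e·[2/(2−ε)]^¼ = 385.6 K.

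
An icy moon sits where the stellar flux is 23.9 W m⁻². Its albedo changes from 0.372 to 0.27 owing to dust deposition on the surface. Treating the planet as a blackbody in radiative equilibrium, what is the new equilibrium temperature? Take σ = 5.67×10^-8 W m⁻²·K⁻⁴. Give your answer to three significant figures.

93.7 K

New equilibrium: T₂ = [(1−0.27)·23.90/(4σ)]^(1/4) = 93.65 K.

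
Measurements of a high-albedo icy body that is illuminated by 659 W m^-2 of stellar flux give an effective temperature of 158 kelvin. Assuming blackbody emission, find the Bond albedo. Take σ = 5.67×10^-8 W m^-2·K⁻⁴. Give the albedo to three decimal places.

0.786

Energy balance: S(1−α)/4 = σT⁴, so 1−α = 4σT⁴/S.
4σT⁴ = 4·5.67×10⁻⁸·(158)⁴ = 141.3 W m^-2.
Hence α = 1 − 141.3/659.0 = 0.7855.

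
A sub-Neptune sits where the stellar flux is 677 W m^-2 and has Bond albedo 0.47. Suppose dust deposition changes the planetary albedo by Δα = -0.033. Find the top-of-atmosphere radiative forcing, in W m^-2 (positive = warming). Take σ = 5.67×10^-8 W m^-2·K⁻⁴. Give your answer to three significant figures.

TOA radiative forcing: ΔF = −S·Δα/4 = −677.0·(-0.033)/4 = 5.585 W m^-2.

5.59 W m^-2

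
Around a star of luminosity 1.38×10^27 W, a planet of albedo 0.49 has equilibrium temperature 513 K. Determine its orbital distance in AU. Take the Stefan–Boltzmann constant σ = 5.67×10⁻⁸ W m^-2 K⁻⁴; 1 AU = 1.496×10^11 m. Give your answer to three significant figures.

Required flux: S = 4σT⁴/(1−α) = 30800 W m^-2.
From L = 4πd²S, d = √(1.38×10^27/(4π·30800)) = 5.971×10^10 m = 0.3991 AU.

0.399 AU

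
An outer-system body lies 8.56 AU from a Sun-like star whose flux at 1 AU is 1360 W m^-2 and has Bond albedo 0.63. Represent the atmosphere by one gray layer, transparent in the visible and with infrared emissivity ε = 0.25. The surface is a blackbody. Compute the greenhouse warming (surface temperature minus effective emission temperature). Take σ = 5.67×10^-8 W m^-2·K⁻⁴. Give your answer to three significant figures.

Irradiance scales as 1/d², so S = 1360 W m^-2 × (1/8.56)² = 18.56 W m^-2.
The planet radiates to space at T_e = [S(1−α)/(4σ)]^(1/4) = 74.18 K.
For a single slab of emissivity ε, T_s⁴ = 2T_e⁴/(2−ε); thus T_s = 74.18·(1.143)^(1/4) = 76.70 K.
Greenhouse warming: T_s − T_e = 2.518 K.

2.52 kelvin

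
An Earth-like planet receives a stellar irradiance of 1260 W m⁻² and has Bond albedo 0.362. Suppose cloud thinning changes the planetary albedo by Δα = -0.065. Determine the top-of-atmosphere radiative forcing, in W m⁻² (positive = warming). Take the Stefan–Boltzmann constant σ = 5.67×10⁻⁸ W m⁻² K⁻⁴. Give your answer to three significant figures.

20.5 W m⁻²

TOA radiative forcing: ΔF = −S·Δα/4 = −1260·(-0.065)/4 = 20.48 W m⁻².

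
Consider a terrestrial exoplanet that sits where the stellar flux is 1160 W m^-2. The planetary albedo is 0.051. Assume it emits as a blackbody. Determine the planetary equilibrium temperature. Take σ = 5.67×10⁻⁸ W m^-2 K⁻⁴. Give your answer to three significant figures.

264 kelvin

The planet absorbs (1−α)S over its disc πR² and re-emits over 4πR², so the mean absorbed flux is (1−0.051)·1160/4 = 275.2 W m^-2.
In equilibrium σT⁴ equals this, so T = 263.9 K.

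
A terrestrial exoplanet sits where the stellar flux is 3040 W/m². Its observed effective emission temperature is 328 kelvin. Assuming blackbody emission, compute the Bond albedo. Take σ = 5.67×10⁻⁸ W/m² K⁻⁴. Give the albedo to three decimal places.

0.136

Rearranging the radiative balance, α = 1 − 4σT⁴/S.
4σT⁴ = 4·5.67×10⁻⁸·(328)⁴ = 2625 W/m².
Hence α = 1 − 2625/3040 = 0.1365.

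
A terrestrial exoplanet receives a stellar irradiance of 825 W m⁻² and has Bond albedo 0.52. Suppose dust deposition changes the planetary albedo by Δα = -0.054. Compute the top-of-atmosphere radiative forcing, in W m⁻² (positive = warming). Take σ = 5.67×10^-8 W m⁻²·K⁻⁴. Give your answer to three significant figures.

ΔF = −(S/4)Δα = −(825.0/4)×(-0.054) = 11.14 W m⁻².

11.1 W m⁻²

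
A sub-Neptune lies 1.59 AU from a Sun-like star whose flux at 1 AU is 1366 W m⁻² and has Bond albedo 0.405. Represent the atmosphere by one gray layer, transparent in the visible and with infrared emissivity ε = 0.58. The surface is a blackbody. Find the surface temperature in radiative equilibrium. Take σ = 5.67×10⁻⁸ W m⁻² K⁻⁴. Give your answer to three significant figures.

By the inverse-square law, S = 1366/1.59² = 540.3 W m⁻².
The planet radiates to space at T_e = [S(1−α)/(4σ)]^(1/4) = 194.0 K.
The surface balance (absorbed SW + ε·downward IR = σT_s⁴) with T_a⁴ = T_s⁴/2 reduces to T_s = T_e·[2/(2−ε)]^¼ = 211.4 K.

211 K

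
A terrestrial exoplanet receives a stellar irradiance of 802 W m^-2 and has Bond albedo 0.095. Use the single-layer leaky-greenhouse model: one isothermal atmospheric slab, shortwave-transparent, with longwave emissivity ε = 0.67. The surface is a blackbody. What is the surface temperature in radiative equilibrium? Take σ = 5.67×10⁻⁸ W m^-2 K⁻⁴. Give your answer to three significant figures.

At the top of the atmosphere, σT_e⁴ = S(1−α)/4 = 181.5 W m^-2, giving T_e = 237.8 K.
Surface balance with a leaky layer gives σT_s⁴ = σT_e⁴·2/(2−ε), so T_s = T_e·[2/(2−0.67)]^(1/4) = 263.4 K.

263 K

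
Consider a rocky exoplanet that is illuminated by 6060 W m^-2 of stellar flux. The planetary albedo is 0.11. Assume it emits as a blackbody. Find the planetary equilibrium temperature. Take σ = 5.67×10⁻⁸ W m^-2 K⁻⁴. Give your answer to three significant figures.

393 kelvin

Averaging over the sphere, the absorbed flux is S(1−α)/4 = 1348 W m^-2.
Balancing against σT⁴: T = (1348/5.67×10⁻⁸)^(1/4) = 392.7 K.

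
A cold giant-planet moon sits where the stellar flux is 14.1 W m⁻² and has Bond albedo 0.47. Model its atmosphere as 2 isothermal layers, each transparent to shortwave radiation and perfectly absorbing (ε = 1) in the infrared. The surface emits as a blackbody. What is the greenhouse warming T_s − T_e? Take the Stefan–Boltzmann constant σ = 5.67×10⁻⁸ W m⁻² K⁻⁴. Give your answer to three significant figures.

23.9 K

Top-of-atmosphere balance: σT_e⁴ = S(1−α)/4 = 1.868 W m⁻² → T_e = 75.76 K.
T_s = (N+1)^(1/4)·T_e = 99.71 K.
So the greenhouse effect raises the surface by 99.71 − 75.76 = 23.95 K.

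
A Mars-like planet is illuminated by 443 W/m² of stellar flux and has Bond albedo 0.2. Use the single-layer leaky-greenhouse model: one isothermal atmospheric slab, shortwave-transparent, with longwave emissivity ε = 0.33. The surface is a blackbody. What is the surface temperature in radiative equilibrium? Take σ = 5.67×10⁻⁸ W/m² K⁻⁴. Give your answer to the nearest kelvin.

The planet radiates to space at T_e = [S(1−α)/(4σ)]^(1/4) = 198.8 K.
Surface balance with a leaky layer gives σT_s⁴ = σT_e⁴·2/(2−ε), so T_s = T_e·[2/(2−0.33)]^(1/4) = 208.0 K.

208 kelvin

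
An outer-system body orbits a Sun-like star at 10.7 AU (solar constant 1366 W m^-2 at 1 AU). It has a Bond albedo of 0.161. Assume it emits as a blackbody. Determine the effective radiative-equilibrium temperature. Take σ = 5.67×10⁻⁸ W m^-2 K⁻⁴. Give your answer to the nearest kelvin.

Flux at the orbit: S = 1366/(10.7)² = 11.93 W m^-2.
Absorbed flux (global mean): S(1−α)/4 = 11.93·0.839/4 = 2.503 W m^-2.
Set σT⁴ = 2.503 → T = (2.503/σ)^(1/4) = 81.51 K.

82 kelvin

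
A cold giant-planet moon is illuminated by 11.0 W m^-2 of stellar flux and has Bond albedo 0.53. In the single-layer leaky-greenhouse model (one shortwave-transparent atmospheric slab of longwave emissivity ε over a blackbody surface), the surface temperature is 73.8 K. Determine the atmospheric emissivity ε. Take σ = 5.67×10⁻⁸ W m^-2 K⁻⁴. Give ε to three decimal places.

First, T_e = [11.00·(1−0.53)/(4σ)]^(1/4) = 69.10 K.
T_s⁴ = T_e⁴·2/(2−ε) → ε = 2 − 2(T_e/T_s)⁴ = 2 − 2·(69.10/73.8)⁴ = 0.4631.

0.463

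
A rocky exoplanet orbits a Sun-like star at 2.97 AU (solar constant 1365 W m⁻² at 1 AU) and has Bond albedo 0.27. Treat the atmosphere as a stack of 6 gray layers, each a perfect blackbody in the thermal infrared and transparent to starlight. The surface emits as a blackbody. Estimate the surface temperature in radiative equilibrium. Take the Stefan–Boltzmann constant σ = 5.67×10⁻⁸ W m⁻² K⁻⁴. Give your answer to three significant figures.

243 K

By the inverse-square law, S = 1365/2.97² = 154.7 W m⁻².
OLR = S(1−α)/4 = 28.24 W m⁻²; the top layer radiates at T_e = 149.4 K.
For an N-layer opaque stack, T_s⁴ = (N+1)T_e⁴, hence T_s = (7)^(1/4)×149.4 K = 243.0 K.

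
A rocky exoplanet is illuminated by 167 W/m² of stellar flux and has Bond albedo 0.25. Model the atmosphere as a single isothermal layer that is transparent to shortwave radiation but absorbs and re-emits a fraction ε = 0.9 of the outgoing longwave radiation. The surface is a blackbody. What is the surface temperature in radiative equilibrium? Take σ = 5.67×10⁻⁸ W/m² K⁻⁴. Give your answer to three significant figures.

178 K

At the top of the atmosphere, σT_e⁴ = S(1−α)/4 = 31.31 W/m², giving T_e = 153.3 K.
The surface balance (absorbed SW + ε·downward IR = σT_s⁴) with T_a⁴ = T_s⁴/2 reduces to T_s = T_e·[2/(2−ε)]^¼ = 178.0 K.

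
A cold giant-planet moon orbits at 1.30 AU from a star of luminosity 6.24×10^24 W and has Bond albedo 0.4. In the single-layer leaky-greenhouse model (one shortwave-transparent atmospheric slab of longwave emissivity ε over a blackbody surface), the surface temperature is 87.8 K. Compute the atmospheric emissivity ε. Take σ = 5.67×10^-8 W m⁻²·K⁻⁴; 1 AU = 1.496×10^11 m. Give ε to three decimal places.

d = 1.30 × 1.496×10^11 m = 1.945×10^11 m.
S = L/(4πd²) = 13.13 W m⁻².
First, T_e = [13.13·(1−0.4)/(4σ)]^(1/4) = 76.77 K.
Since (2−ε)/2 = (T_e/T_s)⁴ = 0.5845, ε = 0.8311.

0.831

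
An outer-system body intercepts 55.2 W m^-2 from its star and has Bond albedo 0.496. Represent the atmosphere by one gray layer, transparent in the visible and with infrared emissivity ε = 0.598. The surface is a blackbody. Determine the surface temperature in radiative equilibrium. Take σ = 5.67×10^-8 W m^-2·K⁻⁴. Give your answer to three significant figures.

The planet radiates to space at T_e = [S(1−α)/(4σ)]^(1/4) = 105.2 K.
The surface balance (absorbed SW + ε·downward IR = σT_s⁴) with T_a⁴ = T_s⁴/2 reduces to T_s = T_e·[2/(2−ε)]^¼ = 115.0 K.

115 K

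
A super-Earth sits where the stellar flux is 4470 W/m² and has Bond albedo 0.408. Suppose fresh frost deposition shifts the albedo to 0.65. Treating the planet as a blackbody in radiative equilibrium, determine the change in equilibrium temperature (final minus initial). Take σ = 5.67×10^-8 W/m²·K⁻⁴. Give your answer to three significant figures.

Initial: T₁ = [S(1−0.408)/(4σ)]^(1/4) = 328.7 K.
After:  T₂ = [4470·0.35/(4σ)]^(1/4) = 288.2 K.
Change: 288.2 − 328.7 = -40.47 K.

-40.5 K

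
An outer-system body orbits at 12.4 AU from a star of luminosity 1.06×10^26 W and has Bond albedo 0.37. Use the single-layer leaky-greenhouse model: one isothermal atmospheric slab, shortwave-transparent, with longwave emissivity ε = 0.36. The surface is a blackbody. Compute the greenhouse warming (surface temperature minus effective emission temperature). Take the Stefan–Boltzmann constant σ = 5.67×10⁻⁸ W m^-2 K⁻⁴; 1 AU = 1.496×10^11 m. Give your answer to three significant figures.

2.60 kelvin

Orbital distance: d = 12.4 AU = 1.855×10^12 m.
Spreading L over a sphere of radius d: S = 1.06×10^26/(4π·1.86×10^12²) = 2.451 W m^-2.
The planet radiates to space at T_e = [S(1−α)/(4σ)]^(1/4) = 51.08 K.
For a single slab of emissivity ε, T_s⁴ = 2T_e⁴/(2−ε); thus T_s = 51.08·(1.22)^(1/4) = 53.68 K.
T_s − T_e = 53.68 − 51.08 = 2.598 K.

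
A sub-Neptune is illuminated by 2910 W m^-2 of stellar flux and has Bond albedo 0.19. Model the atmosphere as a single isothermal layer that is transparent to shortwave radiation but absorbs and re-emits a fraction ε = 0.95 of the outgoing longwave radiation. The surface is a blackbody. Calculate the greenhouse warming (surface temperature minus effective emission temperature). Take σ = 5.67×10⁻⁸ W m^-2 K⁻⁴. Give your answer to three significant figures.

55.8 kelvin

Effective emission temperature (TOA balance): σT_e⁴ = S(1−α)/4 = 589.3 W m^-2 → T_e = 319.3 K.
The surface balance (absorbed SW + ε·downward IR = σT_s⁴) with T_a⁴ = T_s⁴/2 reduces to T_s = T_e·[2/(2−ε)]^¼ = 375.1 K.
T_s − T_e = 375.1 − 319.3 = 55.81 K.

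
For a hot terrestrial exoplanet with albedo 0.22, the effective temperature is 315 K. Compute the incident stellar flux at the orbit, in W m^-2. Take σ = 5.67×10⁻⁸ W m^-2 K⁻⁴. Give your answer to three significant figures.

Invert the energy balance for S: S = 4σT⁴/(1−α).
The emitted flux is σT⁴ = 558.2 W m^-2.
S = 4·558.2/0.78 = 2863 W m^-2.

2860 W m^-2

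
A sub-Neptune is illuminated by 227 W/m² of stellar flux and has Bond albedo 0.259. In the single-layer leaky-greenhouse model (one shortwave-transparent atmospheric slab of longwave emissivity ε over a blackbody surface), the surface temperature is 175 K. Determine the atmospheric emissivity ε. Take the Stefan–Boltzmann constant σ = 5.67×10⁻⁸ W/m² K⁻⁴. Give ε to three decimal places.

0.418

Effective temperature: T_e = [S(1−α)/(4σ)]^(1/4) = 165.0 K.
T_s⁴ = T_e⁴·2/(2−ε) → ε = 2 − 2(T_e/T_s)⁴ = 2 − 2·(165.0/175)⁴ = 0.4185.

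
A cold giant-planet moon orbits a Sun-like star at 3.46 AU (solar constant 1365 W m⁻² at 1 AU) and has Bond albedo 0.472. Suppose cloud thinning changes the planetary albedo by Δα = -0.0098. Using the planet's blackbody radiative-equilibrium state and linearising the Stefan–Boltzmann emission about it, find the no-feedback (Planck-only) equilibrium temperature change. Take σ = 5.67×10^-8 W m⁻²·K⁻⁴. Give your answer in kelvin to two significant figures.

0.59 K

Flux at the orbit: S = 1365/(3.46)² = 114.0 W m⁻².
Reference equilibrium: T_e = [S(1−α)/(4σ)]^(1/4) = 127.6 K.
The change in absorbed flux is Δ[S(1−α)/4] = −SΔα/4 = 0.2793 W m⁻².
Planck response: λ_P = 4σT_e³ = 4·5.67×10⁻⁸·(127.6)³ = 0.4717 W m⁻²/K.
Hence the no-feedback warming is ΔF/(4σT_e³) = 0.592 K.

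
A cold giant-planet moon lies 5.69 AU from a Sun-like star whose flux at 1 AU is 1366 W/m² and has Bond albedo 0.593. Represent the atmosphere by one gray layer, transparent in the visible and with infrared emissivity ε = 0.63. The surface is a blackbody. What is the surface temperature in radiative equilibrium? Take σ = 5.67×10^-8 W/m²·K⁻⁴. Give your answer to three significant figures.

103 kelvin

Flux at the orbit: S = 1366/(5.69)² = 42.19 W/m².
Effective emission temperature (TOA balance): σT_e⁴ = S(1−α)/4 = 4.293 W/m² → T_e = 93.28 K.
The surface balance (absorbed SW + ε·downward IR = σT_s⁴) with T_a⁴ = T_s⁴/2 reduces to T_s = T_e·[2/(2−ε)]^¼ = 102.5 K.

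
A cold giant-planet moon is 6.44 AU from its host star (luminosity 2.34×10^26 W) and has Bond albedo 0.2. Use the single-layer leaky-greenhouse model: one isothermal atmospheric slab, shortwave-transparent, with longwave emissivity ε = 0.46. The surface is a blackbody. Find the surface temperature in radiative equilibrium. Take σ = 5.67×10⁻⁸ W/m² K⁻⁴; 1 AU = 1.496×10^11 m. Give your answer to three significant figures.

97.9 kelvin

d = 6.44 × 1.496×10^11 m = 9.634×10^11 m.
Spreading L over a sphere of radius d: S = 2.34×10^26/(4π·9.63×10^11²) = 20.06 W/m².
Effective emission temperature (TOA balance): σT_e⁴ = S(1−α)/4 = 4.012 W/m² → T_e = 91.72 K.
Surface balance with a leaky layer gives σT_s⁴ = σT_e⁴·2/(2−ε), so T_s = T_e·[2/(2−0.46)]^(1/4) = 97.91 K.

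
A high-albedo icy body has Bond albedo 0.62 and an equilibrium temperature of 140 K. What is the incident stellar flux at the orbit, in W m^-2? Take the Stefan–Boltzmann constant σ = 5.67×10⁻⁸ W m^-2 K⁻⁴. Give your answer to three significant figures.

229 W m^-2

From S(1−α)/4 = σT⁴: S = 4σT⁴/(1−α).
σT⁴ = 5.67×10⁻⁸·(140)⁴ = 21.78 W m^-2.
So S = 4×21.78/(1−0.62) = 229.3 W m^-2.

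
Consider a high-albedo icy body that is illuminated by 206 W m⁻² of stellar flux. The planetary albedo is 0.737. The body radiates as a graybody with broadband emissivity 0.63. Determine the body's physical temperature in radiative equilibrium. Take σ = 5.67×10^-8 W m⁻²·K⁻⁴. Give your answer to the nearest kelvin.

140 kelvin

Absorbed flux (global mean): S(1−α)/4 = 206.0·0.263/4 = 13.54 W m⁻².
Equating to εσT⁴ with ε = 0.63: T = (13.54/0.63σ)^(1/4) = 139.5 K.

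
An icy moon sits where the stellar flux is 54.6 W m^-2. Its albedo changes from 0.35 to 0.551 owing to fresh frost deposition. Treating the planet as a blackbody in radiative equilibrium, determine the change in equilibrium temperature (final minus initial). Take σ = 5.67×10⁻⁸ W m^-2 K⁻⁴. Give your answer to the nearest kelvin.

With α = 0.35, T₁ = 111.8 K.
After:  T₂ = [54.60·0.449/(4σ)]^(1/4) = 102.0 K.
ΔT = T₂ − T₁ = -9.880 K.

-10 K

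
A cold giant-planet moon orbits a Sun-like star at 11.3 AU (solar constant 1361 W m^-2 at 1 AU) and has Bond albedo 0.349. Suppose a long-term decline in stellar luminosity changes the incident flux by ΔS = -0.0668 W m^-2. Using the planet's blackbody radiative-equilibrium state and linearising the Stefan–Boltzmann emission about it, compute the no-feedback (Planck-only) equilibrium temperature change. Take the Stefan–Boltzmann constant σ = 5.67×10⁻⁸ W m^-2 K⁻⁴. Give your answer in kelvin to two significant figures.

-0.12 kelvin

Flux at the orbit: S = 1361/(11.3)² = 10.66 W m^-2.
Reference equilibrium: T_e = [S(1−α)/(4σ)]^(1/4) = 74.37 K.
TOA radiative forcing: ΔF = (1−α)ΔS/4 = 0.651·(-0.0668)/4 = -0.01087 W m^-2.
Planck response: λ_P = 4σT_e³ = 4·5.67×10⁻⁸·(74.37)³ = 0.09330 W m^-2/K.
Hence the no-feedback warming is ΔF/(4σT_e³) = -0.117 K.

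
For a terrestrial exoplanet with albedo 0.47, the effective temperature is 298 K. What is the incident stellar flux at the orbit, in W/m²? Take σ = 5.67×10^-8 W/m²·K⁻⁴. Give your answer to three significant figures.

3370 W/m²

Invert the energy balance for S: S = 4σT⁴/(1−α).
The emitted flux is σT⁴ = 447.1 W/m².
So S = 4×447.1/(1−0.47) = 3375 W/m².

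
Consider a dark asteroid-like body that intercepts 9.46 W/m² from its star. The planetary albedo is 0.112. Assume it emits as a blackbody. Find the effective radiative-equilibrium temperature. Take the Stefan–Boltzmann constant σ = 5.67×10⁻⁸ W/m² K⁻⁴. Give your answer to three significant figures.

78.0 K

Averaging over the sphere, the absorbed flux is S(1−α)/4 = 2.100 W/m².
Balancing against σT⁴: T = (2.100/5.67×10⁻⁸)^(1/4) = 78.01 K.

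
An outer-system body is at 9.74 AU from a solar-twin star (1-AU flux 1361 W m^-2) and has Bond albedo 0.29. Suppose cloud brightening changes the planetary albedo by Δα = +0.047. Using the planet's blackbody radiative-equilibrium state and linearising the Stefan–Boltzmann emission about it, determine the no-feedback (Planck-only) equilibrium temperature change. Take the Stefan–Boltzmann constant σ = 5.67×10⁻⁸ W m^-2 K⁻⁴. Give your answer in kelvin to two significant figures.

Irradiance scales as 1/d², so S = 1361 W m^-2 × (1/9.74)² = 14.35 W m^-2.
Reference equilibrium: T_e = [S(1−α)/(4σ)]^(1/4) = 81.86 K.
The change in absorbed flux is Δ[S(1−α)/4] = −SΔα/4 = -0.1686 W m^-2.
Planck response: λ_P = 4σT_e³ = 4·5.67×10⁻⁸·(81.86)³ = 0.1244 W m^-2/K.
So ΔT₀ = -0.1686/0.1244 = -1.35 K.

-1.4 K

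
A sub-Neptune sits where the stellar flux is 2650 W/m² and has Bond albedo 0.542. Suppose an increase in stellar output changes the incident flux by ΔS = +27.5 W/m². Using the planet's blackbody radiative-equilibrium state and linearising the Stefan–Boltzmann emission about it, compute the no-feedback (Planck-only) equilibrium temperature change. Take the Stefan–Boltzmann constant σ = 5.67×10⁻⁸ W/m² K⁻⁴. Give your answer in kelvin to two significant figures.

The baseline emission temperature is T_e = 270.5 K.
Only a fraction (1−α) is absorbed and it's spread over 4πR², so ΔF = (1−α)ΔS/4 = 3.149 W/m².
Planck response: λ_P = 4σT_e³ = 4·5.67×10⁻⁸·(270.5)³ = 4.487 W/m²/K.
ΔT₀ = ΔF/λ_P = 3.149/4.487 = 0.702 K.

0.70 kelvin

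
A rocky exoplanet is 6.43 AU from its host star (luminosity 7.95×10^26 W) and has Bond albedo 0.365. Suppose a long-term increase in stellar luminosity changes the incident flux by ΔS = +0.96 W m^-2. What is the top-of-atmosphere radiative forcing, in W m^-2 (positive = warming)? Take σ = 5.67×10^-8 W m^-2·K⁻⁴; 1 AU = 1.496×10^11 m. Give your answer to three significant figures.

0.152 W m^-2

Orbital distance: d = 6.43 AU = 9.619×10^11 m.
Flux at the orbit: S = L/(4πd²) = 7.95×10^26/(4π·(9.62×10^11)²) = 68.37 W m^-2.
Only a fraction (1−α) is absorbed and it's spread over 4πR², so ΔF = (1−α)ΔS/4 = 0.1524 W m^-2.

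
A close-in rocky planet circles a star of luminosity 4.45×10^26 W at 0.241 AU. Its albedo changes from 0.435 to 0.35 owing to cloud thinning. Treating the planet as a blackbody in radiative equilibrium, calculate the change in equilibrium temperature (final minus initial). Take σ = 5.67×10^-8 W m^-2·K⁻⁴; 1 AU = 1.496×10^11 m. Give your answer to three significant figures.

18.2 kelvin

Orbital distance: d = 0.241 AU = 3.605×10^10 m.
Spreading L over a sphere of radius d: S = 4.45×10^26/(4π·3.61×10^10²) = 27240 W m^-2.
Initial: T₁ = [S(1−0.435)/(4σ)]^(1/4) = 510.4 K.
Final:   T₂ = [S(1−0.35)/(4σ)]^(1/4) = 528.6 K.
Change: 528.6 − 510.4 = 18.20 K.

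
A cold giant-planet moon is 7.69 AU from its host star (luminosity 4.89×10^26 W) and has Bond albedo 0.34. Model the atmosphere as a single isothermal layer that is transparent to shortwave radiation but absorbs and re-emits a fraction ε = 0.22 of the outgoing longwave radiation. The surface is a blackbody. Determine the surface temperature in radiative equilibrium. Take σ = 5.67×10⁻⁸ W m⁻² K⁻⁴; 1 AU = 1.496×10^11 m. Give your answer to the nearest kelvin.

Orbital distance: d = 7.69 AU = 1.150×10^12 m.
S = L/(4πd²) = 29.40 W m⁻².
The planet radiates to space at T_e = [S(1−α)/(4σ)]^(1/4) = 96.18 K.
Surface balance with a leaky layer gives σT_s⁴ = σT_e⁴·2/(2−ε), so T_s = T_e·[2/(2−0.22)]^(1/4) = 99.02 K.

99 K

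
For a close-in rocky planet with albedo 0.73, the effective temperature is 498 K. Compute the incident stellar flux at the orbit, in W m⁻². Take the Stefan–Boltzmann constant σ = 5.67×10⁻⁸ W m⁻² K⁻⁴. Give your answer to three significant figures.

51700 W m⁻²

From S(1−α)/4 = σT⁴: S = 4σT⁴/(1−α).
The emitted flux is σT⁴ = 3487 W m⁻².
S = 4·3487/0.27 = 51670 W m⁻².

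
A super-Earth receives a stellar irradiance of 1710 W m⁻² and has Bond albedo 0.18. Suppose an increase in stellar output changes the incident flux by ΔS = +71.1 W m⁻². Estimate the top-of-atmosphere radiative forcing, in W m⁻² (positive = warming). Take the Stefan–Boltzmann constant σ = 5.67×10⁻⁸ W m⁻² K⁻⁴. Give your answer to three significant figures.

14.6 W m⁻²

Only a fraction (1−α) is absorbed and it's spread over 4πR², so ΔF = (1−α)ΔS/4 = 14.58 W m⁻².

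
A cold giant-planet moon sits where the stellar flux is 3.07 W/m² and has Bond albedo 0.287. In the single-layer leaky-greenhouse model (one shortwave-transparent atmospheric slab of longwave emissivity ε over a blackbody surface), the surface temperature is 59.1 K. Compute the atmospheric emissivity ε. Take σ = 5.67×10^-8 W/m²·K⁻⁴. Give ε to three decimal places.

Effective temperature: T_e = [S(1−α)/(4σ)]^(1/4) = 55.74 K.
Inverting T_s⁴ = 2T_e⁴/(2−ε): (T_e/T_s)⁴ = 0.7911, so ε = 2(1 − 0.7911) = 0.4178.

0.418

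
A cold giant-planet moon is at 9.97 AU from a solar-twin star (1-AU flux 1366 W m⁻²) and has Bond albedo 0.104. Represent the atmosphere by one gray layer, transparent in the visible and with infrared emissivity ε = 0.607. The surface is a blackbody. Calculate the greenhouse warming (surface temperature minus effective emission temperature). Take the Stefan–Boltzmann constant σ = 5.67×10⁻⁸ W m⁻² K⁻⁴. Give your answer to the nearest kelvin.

8 K

By the inverse-square law, S = 1366/9.97² = 13.74 W m⁻².
At the top of the atmosphere, σT_e⁴ = S(1−α)/4 = 3.078 W m⁻², giving T_e = 85.84 K.
Surface balance with a leaky layer gives σT_s⁴ = σT_e⁴·2/(2−ε), so T_s = T_e·[2/(2−0.607)]^(1/4) = 93.96 K.
Greenhouse warming: T_s − T_e = 8.123 K.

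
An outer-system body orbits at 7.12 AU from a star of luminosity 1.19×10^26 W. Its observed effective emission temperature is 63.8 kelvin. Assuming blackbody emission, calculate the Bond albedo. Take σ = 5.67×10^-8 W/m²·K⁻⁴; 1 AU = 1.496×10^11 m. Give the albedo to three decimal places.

0.550

Orbital distance: d = 7.12 AU = 1.065×10^12 m.
Flux at the orbit: S = L/(4πd²) = 1.19×10^26/(4π·(1.07×10^12)²) = 8.347 W/m².
Rearranging the radiative balance, α = 1 − 4σT⁴/S.
4σT⁴ = 4·5.67×10⁻⁸·(63.8)⁴ = 3.758 W/m².
Hence α = 1 − 3.758/8.347 = 0.5498.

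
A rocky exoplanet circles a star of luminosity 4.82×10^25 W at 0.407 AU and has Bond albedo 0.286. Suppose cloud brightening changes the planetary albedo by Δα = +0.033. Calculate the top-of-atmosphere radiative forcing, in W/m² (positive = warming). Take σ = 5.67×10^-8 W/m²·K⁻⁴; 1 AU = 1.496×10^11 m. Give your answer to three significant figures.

d = 0.407 × 1.496×10^11 m = 6.089×10^10 m.
S = L/(4πd²) = 1035 W/m².
The change in absorbed flux is Δ[S(1−α)/4] = −SΔα/4 = -8.536 W/m².

-8.54 W/m²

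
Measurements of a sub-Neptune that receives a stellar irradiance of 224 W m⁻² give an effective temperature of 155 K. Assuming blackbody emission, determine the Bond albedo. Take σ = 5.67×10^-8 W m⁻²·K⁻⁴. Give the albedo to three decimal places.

0.416

Energy balance: S(1−α)/4 = σT⁴, so 1−α = 4σT⁴/S.
σT⁴ = 32.73 W m⁻², so 4σT⁴ = 130.9 W m⁻².
Hence α = 1 − 130.9/224.0 = 0.4156.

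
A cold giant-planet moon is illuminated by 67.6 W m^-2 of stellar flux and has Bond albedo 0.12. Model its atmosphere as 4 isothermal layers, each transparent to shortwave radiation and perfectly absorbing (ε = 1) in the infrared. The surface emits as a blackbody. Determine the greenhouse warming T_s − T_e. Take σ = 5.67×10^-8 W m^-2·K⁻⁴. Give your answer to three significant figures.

63.0 kelvin

OLR = S(1−α)/4 = 14.87 W m^-2; the top layer radiates at T_e = 127.3 K.
Surface: T_s = (5)^¼·T_e = 190.3 K.
So the greenhouse effect raises the surface by 190.3 − 127.3 = 63.04 K.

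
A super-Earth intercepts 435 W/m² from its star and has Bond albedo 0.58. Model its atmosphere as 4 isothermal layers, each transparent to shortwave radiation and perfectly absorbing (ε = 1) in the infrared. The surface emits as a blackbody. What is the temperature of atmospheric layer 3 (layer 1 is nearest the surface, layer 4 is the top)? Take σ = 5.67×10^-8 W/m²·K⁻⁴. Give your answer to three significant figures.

OLR = S(1−α)/4 = 45.68 W/m²; the top layer radiates at T_e = 168.5 K.
Each opaque layer satisfies 2T_j⁴ = T_{j−1}⁴ + T_{j+1}⁴, giving T_k⁴ = (N+1−k)T_e⁴.
With k = 3: T_3 = (4+1−3)^¼·168.5 K = 200.3 K.

200 K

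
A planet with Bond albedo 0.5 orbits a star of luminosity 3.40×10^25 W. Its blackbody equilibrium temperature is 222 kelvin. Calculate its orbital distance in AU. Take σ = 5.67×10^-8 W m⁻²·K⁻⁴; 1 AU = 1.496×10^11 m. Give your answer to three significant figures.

0.331 AU

The flux needed for this T is 4σT⁴/(1−0.5) = 1102 W m⁻².
S = L/(4πd²) → d = √(L/4πS) = √(3.40×10^25/(4π·1102)) = 4.956×10^10 m = 0.3313 AU.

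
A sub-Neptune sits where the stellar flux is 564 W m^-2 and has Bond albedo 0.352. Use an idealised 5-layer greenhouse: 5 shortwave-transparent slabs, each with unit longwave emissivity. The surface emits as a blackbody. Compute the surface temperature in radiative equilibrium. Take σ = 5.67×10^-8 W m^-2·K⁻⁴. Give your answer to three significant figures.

Top-of-atmosphere balance: σT_e⁴ = S(1−α)/4 = 91.37 W m^-2 → T_e = 200.4 K.
With N = 5 opaque layers, T_s = (N+1)^(1/4)·T_e = 6^(1/4)·200.4 = 313.6 K.

314 kelvin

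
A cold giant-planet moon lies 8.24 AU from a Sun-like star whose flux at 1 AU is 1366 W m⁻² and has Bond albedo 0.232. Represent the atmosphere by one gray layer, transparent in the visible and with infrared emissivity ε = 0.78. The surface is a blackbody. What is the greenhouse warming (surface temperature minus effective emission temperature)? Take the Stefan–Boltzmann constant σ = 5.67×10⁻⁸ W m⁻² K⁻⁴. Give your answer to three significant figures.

11.9 K

Flux at the orbit: S = 1366/(8.24)² = 20.12 W m⁻².
The planet radiates to space at T_e = [S(1−α)/(4σ)]^(1/4) = 90.85 K.
Surface balance with a leaky layer gives σT_s⁴ = σT_e⁴·2/(2−ε), so T_s = T_e·[2/(2−0.78)]^(1/4) = 102.8 K.
Greenhouse warming: T_s − T_e = 11.95 K.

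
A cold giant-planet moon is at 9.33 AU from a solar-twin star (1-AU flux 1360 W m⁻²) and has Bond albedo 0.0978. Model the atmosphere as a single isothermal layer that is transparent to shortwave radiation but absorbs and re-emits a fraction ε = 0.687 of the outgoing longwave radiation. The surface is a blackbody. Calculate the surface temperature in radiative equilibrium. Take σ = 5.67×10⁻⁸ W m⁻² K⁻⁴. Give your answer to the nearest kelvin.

Flux at the orbit: S = 1360/(9.33)² = 15.62 W m⁻².
The planet radiates to space at T_e = [S(1−α)/(4σ)]^(1/4) = 88.79 K.
The surface balance (absorbed SW + ε·downward IR = σT_s⁴) with T_a⁴ = T_s⁴/2 reduces to T_s = T_e·[2/(2−ε)]^¼ = 98.64 K.

99 K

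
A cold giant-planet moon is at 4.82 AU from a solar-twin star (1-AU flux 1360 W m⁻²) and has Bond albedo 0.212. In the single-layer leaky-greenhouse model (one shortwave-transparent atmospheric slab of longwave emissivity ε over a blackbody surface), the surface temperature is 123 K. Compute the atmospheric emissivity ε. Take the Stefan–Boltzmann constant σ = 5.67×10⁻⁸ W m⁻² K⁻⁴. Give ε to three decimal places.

Irradiance scales as 1/d², so S = 1360 W m⁻² × (1/4.82)² = 58.54 W m⁻².
Effective temperature: T_e = [S(1−α)/(4σ)]^(1/4) = 119.4 K.
Inverting T_s⁴ = 2T_e⁴/(2−ε): (T_e/T_s)⁴ = 0.8886, so ε = 2(1 − 0.8886) = 0.2228.

0.223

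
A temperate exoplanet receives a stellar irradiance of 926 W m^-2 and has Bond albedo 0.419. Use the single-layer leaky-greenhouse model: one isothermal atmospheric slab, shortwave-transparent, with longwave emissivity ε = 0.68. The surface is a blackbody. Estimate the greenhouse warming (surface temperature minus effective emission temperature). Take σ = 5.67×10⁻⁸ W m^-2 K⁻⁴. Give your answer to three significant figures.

24.2 K

At the top of the atmosphere, σT_e⁴ = S(1−α)/4 = 134.5 W m^-2, giving T_e = 220.7 K.
The surface balance (absorbed SW + ε·downward IR = σT_s⁴) with T_a⁴ = T_s⁴/2 reduces to T_s = T_e·[2/(2−ε)]^¼ = 244.8 K.
The atmosphere warms the surface by 24.16 K.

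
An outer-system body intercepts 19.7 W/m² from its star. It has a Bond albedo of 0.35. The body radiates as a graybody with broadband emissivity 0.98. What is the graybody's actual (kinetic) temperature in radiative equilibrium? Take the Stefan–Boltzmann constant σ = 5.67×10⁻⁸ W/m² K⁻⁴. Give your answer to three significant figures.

The planet absorbs (1−α)S over its disc πR² and re-emits over 4πR², so the mean absorbed flux is (1−0.35)·19.70/4 = 3.201 W/m².
Radiative balance εσT⁴ = 3.201 gives T = [3.201/(0.98·σ)]^(1/4) = 87.12 K.

87.1 K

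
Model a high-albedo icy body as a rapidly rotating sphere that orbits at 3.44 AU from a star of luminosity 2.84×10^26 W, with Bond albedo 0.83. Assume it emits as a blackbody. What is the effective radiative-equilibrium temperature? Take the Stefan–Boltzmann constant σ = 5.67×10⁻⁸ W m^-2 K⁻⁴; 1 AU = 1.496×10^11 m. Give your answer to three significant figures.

d = 3.44 × 1.496×10^11 m = 5.146×10^11 m.
Spreading L over a sphere of radius d: S = 2.84×10^26/(4π·5.15×10^11²) = 85.34 W m^-2.
The planet absorbs (1−α)S over its disc πR² and re-emits over 4πR², so the mean absorbed flux is (1−0.83)·85.34/4 = 3.627 W m^-2.
In equilibrium σT⁴ equals this, so T = 89.43 K.

89.4 K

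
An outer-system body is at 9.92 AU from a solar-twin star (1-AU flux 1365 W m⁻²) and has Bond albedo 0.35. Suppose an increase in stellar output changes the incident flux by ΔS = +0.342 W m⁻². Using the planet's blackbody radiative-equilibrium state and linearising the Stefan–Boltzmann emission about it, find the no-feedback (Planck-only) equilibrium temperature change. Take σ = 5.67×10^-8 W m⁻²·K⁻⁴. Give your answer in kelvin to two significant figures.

Flux at the orbit: S = 1365/(9.92)² = 13.87 W m⁻².
Unperturbed T_e = [13.87·(1−0.35)/(4σ)]^¼ = 79.40 K.
TOA radiative forcing: ΔF = (1−α)ΔS/4 = 0.65·(+0.342)/4 = 0.05558 W m⁻².
Linearising σT⁴ gives d(σT⁴)/dT = 4σT_e³ = 0.1135 W m⁻² per K.
ΔT₀ = ΔF/λ_P = 0.05558/0.1135 = 0.489 K.

0.49 K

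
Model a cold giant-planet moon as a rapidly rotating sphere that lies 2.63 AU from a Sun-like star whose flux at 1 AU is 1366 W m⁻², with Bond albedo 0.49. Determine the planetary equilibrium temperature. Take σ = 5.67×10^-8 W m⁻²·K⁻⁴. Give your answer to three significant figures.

Irradiance scales as 1/d², so S = 1366 W m⁻² × (1/2.63)² = 197.5 W m⁻².
The planet absorbs (1−α)S over its disc πR² and re-emits over 4πR², so the mean absorbed flux is (1−0.49)·197.5/4 = 25.18 W m⁻².
In equilibrium σT⁴ equals this, so T = 145.2 K.

145 kelvin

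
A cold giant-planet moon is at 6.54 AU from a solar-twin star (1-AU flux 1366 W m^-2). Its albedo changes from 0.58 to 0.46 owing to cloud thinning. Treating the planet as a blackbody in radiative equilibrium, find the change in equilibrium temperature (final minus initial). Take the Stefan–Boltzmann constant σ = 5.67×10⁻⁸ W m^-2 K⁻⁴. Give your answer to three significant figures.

By the inverse-square law, S = 1366/6.54² = 31.94 W m^-2.
With α = 0.58, T₁ = 87.70 K.
With α = 0.46, T₂ = 93.38 K.
Change: 93.38 − 87.70 = 5.687 K.

5.69 K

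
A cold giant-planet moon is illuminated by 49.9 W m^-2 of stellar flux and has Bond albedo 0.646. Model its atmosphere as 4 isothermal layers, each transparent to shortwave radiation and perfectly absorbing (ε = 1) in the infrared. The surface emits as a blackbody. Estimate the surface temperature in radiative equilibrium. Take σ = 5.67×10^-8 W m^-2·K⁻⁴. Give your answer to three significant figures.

140 kelvin

OLR = S(1−α)/4 = 4.416 W m^-2; the top layer radiates at T_e = 93.94 K.
With N = 4 opaque layers, T_s = (N+1)^(1/4)·T_e = 5^(1/4)·93.94 = 140.5 K.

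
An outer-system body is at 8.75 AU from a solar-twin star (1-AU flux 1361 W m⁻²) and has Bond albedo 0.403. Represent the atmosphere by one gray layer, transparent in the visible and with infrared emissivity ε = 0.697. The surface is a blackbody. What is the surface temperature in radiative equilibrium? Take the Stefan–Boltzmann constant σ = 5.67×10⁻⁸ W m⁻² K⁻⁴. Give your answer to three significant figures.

92.1 kelvin

By the inverse-square law, S = 1361/8.75² = 17.78 W m⁻².
The planet radiates to space at T_e = [S(1−α)/(4σ)]^(1/4) = 82.71 K.
For a single slab of emissivity ε, T_s⁴ = 2T_e⁴/(2−ε); thus T_s = 82.71·(1.535)^(1/4) = 92.06 K.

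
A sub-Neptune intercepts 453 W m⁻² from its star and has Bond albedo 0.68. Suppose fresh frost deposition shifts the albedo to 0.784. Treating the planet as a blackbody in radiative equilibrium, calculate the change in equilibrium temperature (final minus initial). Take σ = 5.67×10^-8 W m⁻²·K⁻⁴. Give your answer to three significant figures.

-14.9 K

With α = 0.68, T₁ = 159.0 K.
With α = 0.784, T₂ = 144.1 K.
ΔT = T₂ − T₁ = -14.88 K.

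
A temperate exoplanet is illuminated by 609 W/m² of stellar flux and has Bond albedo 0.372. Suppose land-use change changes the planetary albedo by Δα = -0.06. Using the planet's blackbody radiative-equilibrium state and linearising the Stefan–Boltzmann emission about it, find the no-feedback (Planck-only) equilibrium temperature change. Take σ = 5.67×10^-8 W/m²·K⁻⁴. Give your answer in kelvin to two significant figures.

Unperturbed T_e = [609.0·(1−0.372)/(4σ)]^¼ = 202.6 K.
The change in absorbed flux is Δ[S(1−α)/4] = −SΔα/4 = 9.135 W/m².
Linearising σT⁴ gives d(σT⁴)/dT = 4σT_e³ = 1.887 W/m² per K.
ΔT₀ = ΔF/λ_P = 9.135/1.887 = 4.84 K.

4.8 K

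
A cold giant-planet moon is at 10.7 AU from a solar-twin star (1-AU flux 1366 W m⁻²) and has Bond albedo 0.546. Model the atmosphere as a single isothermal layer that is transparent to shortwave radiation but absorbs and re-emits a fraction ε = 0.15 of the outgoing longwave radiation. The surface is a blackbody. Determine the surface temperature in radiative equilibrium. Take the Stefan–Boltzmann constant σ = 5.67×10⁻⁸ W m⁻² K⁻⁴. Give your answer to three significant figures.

Irradiance scales as 1/d², so S = 1366 W m⁻² × (1/10.7)² = 11.93 W m⁻².
At the top of the atmosphere, σT_e⁴ = S(1−α)/4 = 1.354 W m⁻², giving T_e = 69.91 K.
Surface balance with a leaky layer gives σT_s⁴ = σT_e⁴·2/(2−ε), so T_s = T_e·[2/(2−0.15)]^(1/4) = 71.28 K.

71.3 K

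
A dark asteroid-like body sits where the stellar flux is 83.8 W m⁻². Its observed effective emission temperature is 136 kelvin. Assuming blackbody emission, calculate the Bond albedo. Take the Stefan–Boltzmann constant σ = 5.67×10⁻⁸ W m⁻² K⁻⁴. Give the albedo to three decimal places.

0.074

From σT⁴ = S(1−α)/4 we invert for α: 1−α = 4σT⁴/S.
σT⁴ = 19.40 W m⁻², so 4σT⁴ = 77.59 W m⁻².
Hence α = 1 − 77.59/83.80 = 0.0741.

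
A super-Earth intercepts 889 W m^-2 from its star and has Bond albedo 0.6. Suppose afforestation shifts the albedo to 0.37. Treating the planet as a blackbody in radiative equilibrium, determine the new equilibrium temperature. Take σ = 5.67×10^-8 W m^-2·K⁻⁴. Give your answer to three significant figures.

223 K

T₂ = [S(1−α₂)/(4σ)]^(1/4) = [889.0·0.63/(4σ)]^(1/4) = 222.9 K.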